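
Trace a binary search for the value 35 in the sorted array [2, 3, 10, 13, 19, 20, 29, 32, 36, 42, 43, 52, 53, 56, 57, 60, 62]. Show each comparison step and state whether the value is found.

Binary search for 35 in [2, 3, 10, 13, 19, 20, 29, 32, 36, 42, 43, 52, 53, 56, 57, 60, 62]:

lo=0, hi=16, mid=8, arr[mid]=36 -> 36 > 35, search left half
lo=0, hi=7, mid=3, arr[mid]=13 -> 13 < 35, search right half
lo=4, hi=7, mid=5, arr[mid]=20 -> 20 < 35, search right half
lo=6, hi=7, mid=6, arr[mid]=29 -> 29 < 35, search right half
lo=7, hi=7, mid=7, arr[mid]=32 -> 32 < 35, search right half
lo=8 > hi=7, target 35 not found

Binary search determines that 35 is not in the array after 5 comparisons. The search space was exhausted without finding the target.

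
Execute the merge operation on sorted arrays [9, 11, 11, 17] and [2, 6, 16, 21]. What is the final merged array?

Merging process:

Compare 9 vs 2: take 2 from right. Merged: [2]
Compare 9 vs 6: take 6 from right. Merged: [2, 6]
Compare 9 vs 16: take 9 from left. Merged: [2, 6, 9]
Compare 11 vs 16: take 11 from left. Merged: [2, 6, 9, 11]
Compare 11 vs 16: take 11 from left. Merged: [2, 6, 9, 11, 11]
Compare 17 vs 16: take 16 from right. Merged: [2, 6, 9, 11, 11, 16]
Compare 17 vs 21: take 17 from left. Merged: [2, 6, 9, 11, 11, 16, 17]
Append remaining from right: [21]. Merged: [2, 6, 9, 11, 11, 16, 17, 21]

Final merged array: [2, 6, 9, 11, 11, 16, 17, 21]
Total comparisons: 7

The merged array is [2, 6, 9, 11, 11, 16, 17, 21], requiring 7 comparisons. The merge step runs in O(n) time where n is the total number of elements.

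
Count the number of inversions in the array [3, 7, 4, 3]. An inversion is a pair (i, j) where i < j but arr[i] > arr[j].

Finding inversions in [3, 7, 4, 3]:

(1, 2): arr[1]=7 > arr[2]=4
(1, 3): arr[1]=7 > arr[3]=3
(2, 3): arr[2]=4 > arr[3]=3

Total inversions: 3

The array has 3 inversion(s): (1,2), (1,3), (2,3). Each pair (i,j) satisfies i < j and arr[i] > arr[j].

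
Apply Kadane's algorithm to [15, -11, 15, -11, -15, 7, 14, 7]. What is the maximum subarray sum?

Using Kadane's algorithm on [15, -11, 15, -11, -15, 7, 14, 7]:

Scanning through the array:
Position 1 (value -11): max_ending_here = 4, max_so_far = 15
Position 2 (value 15): max_ending_here = 19, max_so_far = 19
Position 3 (value -11): max_ending_here = 8, max_so_far = 19
Position 4 (value -15): max_ending_here = -7, max_so_far = 19
Position 5 (value 7): max_ending_here = 7, max_so_far = 19
Position 6 (value 14): max_ending_here = 21, max_so_far = 21
Position 7 (value 7): max_ending_here = 28, max_so_far = 28

Maximum subarray: [7, 14, 7]
Maximum sum: 28

The maximum subarray is [7, 14, 7] with sum 28. This subarray runs from index 5 to index 7.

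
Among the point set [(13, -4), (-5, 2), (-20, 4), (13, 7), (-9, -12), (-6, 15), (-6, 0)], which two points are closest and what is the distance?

Computing all pairwise distances among 7 points:

d((13, -4), (-5, 2)) = 18.9737
d((13, -4), (-20, 4)) = 33.9559
d((13, -4), (13, 7)) = 11.0
d((13, -4), (-9, -12)) = 23.4094
d((13, -4), (-6, 15)) = 26.8701
d((13, -4), (-6, 0)) = 19.4165
d((-5, 2), (-20, 4)) = 15.1327
d((-5, 2), (13, 7)) = 18.6815
d((-5, 2), (-9, -12)) = 14.5602
d((-5, 2), (-6, 15)) = 13.0384
d((-5, 2), (-6, 0)) = 2.2361 <-- minimum
d((-20, 4), (13, 7)) = 33.1361
d((-20, 4), (-9, -12)) = 19.4165
d((-20, 4), (-6, 15)) = 17.8045
d((-20, 4), (-6, 0)) = 14.5602
d((13, 7), (-9, -12)) = 29.0689
d((13, 7), (-6, 15)) = 20.6155
d((13, 7), (-6, 0)) = 20.2485
d((-9, -12), (-6, 15)) = 27.1662
d((-9, -12), (-6, 0)) = 12.3693
d((-6, 15), (-6, 0)) = 15.0

Closest pair: (-5, 2) and (-6, 0) with distance 2.2361

The closest pair is (-5, 2) and (-6, 0) with Euclidean distance 2.2361. For 7 points, brute-force pairwise comparison is shown above. For large n, the divide-and-conquer algorithm (sort by x, recurse on halves, check the dividing strip) achieves O(n log n).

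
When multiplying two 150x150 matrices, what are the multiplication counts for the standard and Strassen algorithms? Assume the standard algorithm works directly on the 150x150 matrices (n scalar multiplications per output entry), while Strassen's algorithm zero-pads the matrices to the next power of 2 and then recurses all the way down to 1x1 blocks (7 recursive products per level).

Matrix multiplication for 150x150 matrices:

Strassen's algorithm requires power-of-2 dimensions. Pad 150x150 to 256x256 (next power of 2).

Standard algorithm: 150^3 = 3375000 multiplications
Strassen's algorithm: 7^(log2(256)) = 7^8 = 5764801 multiplications
Difference: 3375000 - 5764801 = -2389801 (Strassen uses MORE here due to padding overhead — for small or just-over-power-of-2 n, padding can outweigh the per-level savings)

Standard: 3375000 multiplications (150^3). Strassen: 5764801 multiplications (7^8, after padding to 256x256). Strassen reduces 8 recursive multiplications to 7 at each level.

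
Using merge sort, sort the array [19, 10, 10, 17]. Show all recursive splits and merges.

Merge sort trace:

Split: [19, 10, 10, 17] -> [19, 10] and [10, 17]
  Split: [19, 10] -> [19] and [10]
  Merge: [19] + [10] -> [10, 19]
  Split: [10, 17] -> [10] and [17]
  Merge: [10] + [17] -> [10, 17]
Merge: [10, 19] + [10, 17] -> [10, 10, 17, 19]

Final sorted array: [10, 10, 17, 19]

The merge sort proceeds by recursively splitting the array and merging sorted halves.
After all merges, the sorted array is [10, 10, 17, 19].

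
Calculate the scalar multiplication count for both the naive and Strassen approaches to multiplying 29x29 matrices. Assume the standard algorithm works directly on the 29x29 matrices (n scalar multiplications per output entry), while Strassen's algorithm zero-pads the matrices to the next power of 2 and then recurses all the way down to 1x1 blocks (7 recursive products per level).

Matrix multiplication for 29x29 matrices:

Strassen's algorithm requires power-of-2 dimensions. Pad 29x29 to 32x32 (next power of 2).

Standard algorithm: 29^3 = 24389 multiplications
Strassen's algorithm: 7^(log2(32)) = 7^5 = 16807 multiplications
Savings: 24389 - 16807 = 7582 multiplications

Standard: 24389 multiplications (29^3). Strassen: 16807 multiplications (7^5, after padding to 32x32). Strassen reduces 8 recursive multiplications to 7 at each level.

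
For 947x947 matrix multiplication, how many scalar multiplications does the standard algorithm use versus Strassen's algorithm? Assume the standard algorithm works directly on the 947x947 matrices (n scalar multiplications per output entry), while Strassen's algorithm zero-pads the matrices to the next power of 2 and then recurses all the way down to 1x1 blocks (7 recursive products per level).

Matrix multiplication for 947x947 matrices:

Strassen's algorithm requires power-of-2 dimensions. Pad 947x947 to 1024x1024 (next power of 2).

Standard algorithm: 947^3 = 849278123 multiplications
Strassen's algorithm: 7^(log2(1024)) = 7^10 = 282475249 multiplications
Savings: 849278123 - 282475249 = 566802874 multiplications

Standard: 849278123 multiplications (947^3). Strassen: 282475249 multiplications (7^10, after padding to 1024x1024). Strassen reduces 8 recursive multiplications to 7 at each level.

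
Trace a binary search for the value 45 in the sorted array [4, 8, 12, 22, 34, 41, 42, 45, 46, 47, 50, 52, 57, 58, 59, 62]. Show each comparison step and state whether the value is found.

Binary search for 45 in [4, 8, 12, 22, 34, 41, 42, 45, 46, 47, 50, 52, 57, 58, 59, 62]:

lo=0, hi=15, mid=7, arr[mid]=45 -> Found target at index 7!

Binary search finds 45 at index 7 after 1 comparisons. The search repeatedly halves the search space by comparing with the middle element.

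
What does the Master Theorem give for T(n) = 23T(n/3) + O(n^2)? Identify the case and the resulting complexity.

Master Theorem for T(n) = 23T(n/3) + O(n^2):

a = 23, b = 3, c = 2
log_b(a) = log_3(23) = 2.8540

Case 1: c = 2 < log_3(23) = 2.8540
T(n) = O(n^(log_3 23))

For T(n) = 23T(n/3) + O(n^2): log_3(23) = 2.8540. This is Case 1 of the Master Theorem (c < log_b(a), work dominated by leaves), giving O(n^(log_3 23)).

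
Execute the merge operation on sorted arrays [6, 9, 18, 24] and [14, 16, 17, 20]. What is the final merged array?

Merging process:

Compare 6 vs 14: take 6 from left. Merged: [6]
Compare 9 vs 14: take 9 from left. Merged: [6, 9]
Compare 18 vs 14: take 14 from right. Merged: [6, 9, 14]
Compare 18 vs 16: take 16 from right. Merged: [6, 9, 14, 16]
Compare 18 vs 17: take 17 from right. Merged: [6, 9, 14, 16, 17]
Compare 18 vs 20: take 18 from left. Merged: [6, 9, 14, 16, 17, 18]
Compare 24 vs 20: take 20 from right. Merged: [6, 9, 14, 16, 17, 18, 20]
Append remaining from left: [24]. Merged: [6, 9, 14, 16, 17, 18, 20, 24]

Final merged array: [6, 9, 14, 16, 17, 18, 20, 24]
Total comparisons: 7

The merged array is [6, 9, 14, 16, 17, 18, 20, 24], requiring 7 comparisons. The merge step runs in O(n) time where n is the total number of elements.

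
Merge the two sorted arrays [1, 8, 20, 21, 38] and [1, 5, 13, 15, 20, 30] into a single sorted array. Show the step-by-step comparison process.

Merging process:

Compare 1 vs 1: take 1 from left. Merged: [1]
Compare 8 vs 1: take 1 from right. Merged: [1, 1]
Compare 8 vs 5: take 5 from right. Merged: [1, 1, 5]
Compare 8 vs 13: take 8 from left. Merged: [1, 1, 5, 8]
Compare 20 vs 13: take 13 from right. Merged: [1, 1, 5, 8, 13]
Compare 20 vs 15: take 15 from right. Merged: [1, 1, 5, 8, 13, 15]
Compare 20 vs 20: take 20 from left. Merged: [1, 1, 5, 8, 13, 15, 20]
Compare 21 vs 20: take 20 from right. Merged: [1, 1, 5, 8, 13, 15, 20, 20]
Compare 21 vs 30: take 21 from left. Merged: [1, 1, 5, 8, 13, 15, 20, 20, 21]
Compare 38 vs 30: take 30 from right. Merged: [1, 1, 5, 8, 13, 15, 20, 20, 21, 30]
Append remaining from left: [38]. Merged: [1, 1, 5, 8, 13, 15, 20, 20, 21, 30, 38]

Final merged array: [1, 1, 5, 8, 13, 15, 20, 20, 21, 30, 38]
Total comparisons: 10

The merged array is [1, 1, 5, 8, 13, 15, 20, 20, 21, 30, 38], requiring 10 comparisons. The merge step runs in O(n) time where n is the total number of elements.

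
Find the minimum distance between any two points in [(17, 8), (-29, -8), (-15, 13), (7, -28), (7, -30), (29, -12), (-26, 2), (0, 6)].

Computing all pairwise distances among 8 points:

d((17, 8), (-29, -8)) = 48.7032
d((17, 8), (-15, 13)) = 32.3883
d((17, 8), (7, -28)) = 37.3631
d((17, 8), (7, -30)) = 39.2938
d((17, 8), (29, -12)) = 23.3238
d((17, 8), (-26, 2)) = 43.4166
d((17, 8), (0, 6)) = 17.1172
d((-29, -8), (-15, 13)) = 25.2389
d((-29, -8), (7, -28)) = 41.1825
d((-29, -8), (7, -30)) = 42.19
d((-29, -8), (29, -12)) = 58.1378
d((-29, -8), (-26, 2)) = 10.4403
d((-29, -8), (0, 6)) = 32.2025
d((-15, 13), (7, -28)) = 46.5296
d((-15, 13), (7, -30)) = 48.3011
d((-15, 13), (29, -12)) = 50.6063
d((-15, 13), (-26, 2)) = 15.5563
d((-15, 13), (0, 6)) = 16.5529
d((7, -28), (7, -30)) = 2.0 <-- minimum
d((7, -28), (29, -12)) = 27.2029
d((7, -28), (-26, 2)) = 44.5982
d((7, -28), (0, 6)) = 34.7131
d((7, -30), (29, -12)) = 28.4253
d((7, -30), (-26, 2)) = 45.9674
d((7, -30), (0, 6)) = 36.6742
d((29, -12), (-26, 2)) = 56.7539
d((29, -12), (0, 6)) = 34.1321
d((-26, 2), (0, 6)) = 26.3059

Closest pair: (7, -28) and (7, -30) with distance 2.0

The closest pair is (7, -28) and (7, -30) with Euclidean distance 2.0. For 8 points, brute-force pairwise comparison is shown above. For large n, the divide-and-conquer algorithm (sort by x, recurse on halves, check the dividing strip) achieves O(n log n).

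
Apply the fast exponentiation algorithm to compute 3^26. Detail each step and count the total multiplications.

Computing 3^26 by squaring (build up from 3^1; each line after the first costs one multiplication):

3^1 = 3
3^2 = (3^1)^2 = 3^2 = 9
3^3 = 3 * 3^2 = 3 * 9 = 27
3^6 = (3^3)^2 = 27^2 = 729
3^12 = (3^6)^2 = 729^2 = 531441
3^13 = 3 * 3^12 = 3 * 531441 = 1594323
3^26 = (3^13)^2 = 1594323^2 = 2541865828329

Result: 2541865828329
Multiplications needed: 6 (6 lines after 3^1)

3^26 = 2541865828329. Using exponentiation by squaring, this requires 6 multiplications. The key idea: if the exponent is even, square the half-power; if odd, multiply by the base once.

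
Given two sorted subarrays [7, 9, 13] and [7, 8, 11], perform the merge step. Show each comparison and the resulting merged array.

Merging process:

Compare 7 vs 7: take 7 from left. Merged: [7]
Compare 9 vs 7: take 7 from right. Merged: [7, 7]
Compare 9 vs 8: take 8 from right. Merged: [7, 7, 8]
Compare 9 vs 11: take 9 from left. Merged: [7, 7, 8, 9]
Compare 13 vs 11: take 11 from right. Merged: [7, 7, 8, 9, 11]
Append remaining from left: [13]. Merged: [7, 7, 8, 9, 11, 13]

Final merged array: [7, 7, 8, 9, 11, 13]
Total comparisons: 5

The merged array is [7, 7, 8, 9, 11, 13], requiring 5 comparisons. The merge step runs in O(n) time where n is the total number of elements.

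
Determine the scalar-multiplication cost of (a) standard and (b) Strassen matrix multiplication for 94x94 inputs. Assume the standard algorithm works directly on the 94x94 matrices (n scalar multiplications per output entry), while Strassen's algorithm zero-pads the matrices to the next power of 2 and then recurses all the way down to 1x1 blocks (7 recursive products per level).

Matrix multiplication for 94x94 matrices:

Strassen's algorithm requires power-of-2 dimensions. Pad 94x94 to 128x128 (next power of 2).

Standard algorithm: 94^3 = 830584 multiplications
Strassen's algorithm: 7^(log2(128)) = 7^7 = 823543 multiplications
Savings: 830584 - 823543 = 7041 multiplications

Standard: 830584 multiplications (94^3). Strassen: 823543 multiplications (7^7, after padding to 128x128). Strassen reduces 8 recursive multiplications to 7 at each level.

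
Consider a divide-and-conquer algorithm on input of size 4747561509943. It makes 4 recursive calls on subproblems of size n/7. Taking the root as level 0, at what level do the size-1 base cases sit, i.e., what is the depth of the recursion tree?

For divide and conquer with division factor 7:

Problem sizes at each level:
Level 0: 4747561509943
Level 1: 678223072849
Level 2: 96889010407
Level 3: 13841287201
Level 4: 1977326743
Level 5: 282475249
Level 6: 40353607
Level 7: 5764801
Level 8: 823543
Level 9: 117649
Level 10: 16807
Level 11: 2401
Level 12: 343
Level 13: 49
Level 14: 7
Level 15: 1

The root is level 0 and the size-1 base case is level 15 (the tree spans levels 0 through 15, i.e. 16 levels counting the root), so the depth is the number of divisions: log_7(4747561509943) = 15

The recursion tree depth is log_7(4747561509943) = 15. At each level, the problem size is divided by 7, so it takes 15 divisions to reduce to a base case of size 1. The algorithm makes 4 recursive calls at each level.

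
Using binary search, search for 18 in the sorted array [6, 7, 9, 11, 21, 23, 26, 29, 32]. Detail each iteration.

Binary search for 18 in [6, 7, 9, 11, 21, 23, 26, 29, 32]:

lo=0, hi=8, mid=4, arr[mid]=21 -> 21 > 18, search left half
lo=0, hi=3, mid=1, arr[mid]=7 -> 7 < 18, search right half
lo=2, hi=3, mid=2, arr[mid]=9 -> 9 < 18, search right half
lo=3, hi=3, mid=3, arr[mid]=11 -> 11 < 18, search right half
lo=4 > hi=3, target 18 not found

Binary search determines that 18 is not in the array after 4 comparisons. The search space was exhausted without finding the target.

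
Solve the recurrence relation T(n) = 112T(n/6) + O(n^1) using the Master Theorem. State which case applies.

Master Theorem for T(n) = 112T(n/6) + O(n^1):

a = 112, b = 6, c = 1
log_b(a) = log_6(112) = 2.6334

Case 1: c = 1 < log_6(112) = 2.6334
T(n) = O(n^(log_6 112))

For T(n) = 112T(n/6) + O(n^1): log_6(112) = 2.6334. This is Case 1 of the Master Theorem (c < log_b(a), work dominated by leaves), giving O(n^(log_6 112)).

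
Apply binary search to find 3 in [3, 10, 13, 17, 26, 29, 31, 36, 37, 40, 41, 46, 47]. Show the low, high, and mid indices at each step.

Binary search for 3 in [3, 10, 13, 17, 26, 29, 31, 36, 37, 40, 41, 46, 47]:

lo=0, hi=12, mid=6, arr[mid]=31 -> 31 > 3, search left half
lo=0, hi=5, mid=2, arr[mid]=13 -> 13 > 3, search left half
lo=0, hi=1, mid=0, arr[mid]=3 -> Found target at index 0!

Binary search finds 3 at index 0 after 3 comparisons. The search repeatedly halves the search space by comparing with the middle element.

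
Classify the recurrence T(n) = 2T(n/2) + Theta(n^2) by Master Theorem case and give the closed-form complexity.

Master Theorem for T(n) = 2T(n/2) + O(n^2):

a = 2, b = 2, c = 2
log_b(a) = log_2(2) = 1.0000

Case 3: c = 2 > log_2(2) = 1.0000
T(n) = O(n^2) = O(n^2)

For T(n) = 2T(n/2) + O(n^2): log_2(2) = 1.0000. This is Case 3 of the Master Theorem (c > log_b(a), work dominated by root), giving O(n^2).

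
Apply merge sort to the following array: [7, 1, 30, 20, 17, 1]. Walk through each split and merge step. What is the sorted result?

Merge sort trace:

Split: [7, 1, 30, 20, 17, 1] -> [7, 1, 30] and [20, 17, 1]
  Split: [7, 1, 30] -> [7] and [1, 30]
    Split: [1, 30] -> [1] and [30]
    Merge: [1] + [30] -> [1, 30]
  Merge: [7] + [1, 30] -> [1, 7, 30]
  Split: [20, 17, 1] -> [20] and [17, 1]
    Split: [17, 1] -> [17] and [1]
    Merge: [17] + [1] -> [1, 17]
  Merge: [20] + [1, 17] -> [1, 17, 20]
Merge: [1, 7, 30] + [1, 17, 20] -> [1, 1, 7, 17, 20, 30]

Final sorted array: [1, 1, 7, 17, 20, 30]

The merge sort proceeds by recursively splitting the array and merging sorted halves.
After all merges, the sorted array is [1, 1, 7, 17, 20, 30].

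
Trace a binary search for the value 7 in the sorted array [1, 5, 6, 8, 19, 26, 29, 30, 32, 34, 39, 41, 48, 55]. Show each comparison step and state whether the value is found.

Binary search for 7 in [1, 5, 6, 8, 19, 26, 29, 30, 32, 34, 39, 41, 48, 55]:

lo=0, hi=13, mid=6, arr[mid]=29 -> 29 > 7, search left half
lo=0, hi=5, mid=2, arr[mid]=6 -> 6 < 7, search right half
lo=3, hi=5, mid=4, arr[mid]=19 -> 19 > 7, search left half
lo=3, hi=3, mid=3, arr[mid]=8 -> 8 > 7, search left half
lo=3 > hi=2, target 7 not found

Binary search determines that 7 is not in the array after 4 comparisons. The search space was exhausted without finding the target.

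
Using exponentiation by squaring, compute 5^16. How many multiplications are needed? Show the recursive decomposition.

Computing 5^16 by squaring (build up from 5^1; each line after the first costs one multiplication):

5^1 = 5
5^2 = (5^1)^2 = 5^2 = 25
5^4 = (5^2)^2 = 25^2 = 625
5^8 = (5^4)^2 = 625^2 = 390625
5^16 = (5^8)^2 = 390625^2 = 152587890625

Result: 152587890625
Multiplications needed: 4 (4 lines after 5^1)

5^16 = 152587890625. Using exponentiation by squaring, this requires 4 multiplications. The key idea: if the exponent is even, square the half-power; if odd, multiply by the base once.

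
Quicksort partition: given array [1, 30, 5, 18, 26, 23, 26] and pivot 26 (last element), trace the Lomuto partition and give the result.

Lomuto partition with pivot = 26:

Initial array: [1, 30, 5, 18, 26, 23, 26]

arr[0]=1 <= 26: swap with position 0, array becomes [1, 30, 5, 18, 26, 23, 26]
arr[1]=30 > 26: no swap
arr[2]=5 <= 26: swap with position 1, array becomes [1, 5, 30, 18, 26, 23, 26]
arr[3]=18 <= 26: swap with position 2, array becomes [1, 5, 18, 30, 26, 23, 26]
arr[4]=26 <= 26: swap with position 3, array becomes [1, 5, 18, 26, 30, 23, 26]
arr[5]=23 <= 26: swap with position 4, array becomes [1, 5, 18, 26, 23, 30, 26]

Place pivot at position 5: [1, 5, 18, 26, 23, 26, 30]
Pivot position: 5

After partitioning with pivot 26, the array becomes [1, 5, 18, 26, 23, 26, 30]. The pivot is placed at index 5. All elements to the left of the pivot are <= 26, and all elements to the right are > 26.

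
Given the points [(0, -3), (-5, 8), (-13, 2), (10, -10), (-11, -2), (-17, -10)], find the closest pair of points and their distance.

Computing all pairwise distances among 6 points:

d((0, -3), (-5, 8)) = 12.083
d((0, -3), (-13, 2)) = 13.9284
d((0, -3), (10, -10)) = 12.2066
d((0, -3), (-11, -2)) = 11.0454
d((0, -3), (-17, -10)) = 18.3848
d((-5, 8), (-13, 2)) = 10.0
d((-5, 8), (10, -10)) = 23.4307
d((-5, 8), (-11, -2)) = 11.6619
d((-5, 8), (-17, -10)) = 21.6333
d((-13, 2), (10, -10)) = 25.9422
d((-13, 2), (-11, -2)) = 4.4721 <-- minimum
d((-13, 2), (-17, -10)) = 12.6491
d((10, -10), (-11, -2)) = 22.4722
d((10, -10), (-17, -10)) = 27.0
d((-11, -2), (-17, -10)) = 10.0

Closest pair: (-13, 2) and (-11, -2) with distance 4.4721

The closest pair is (-13, 2) and (-11, -2) with Euclidean distance 4.4721. For 6 points, brute-force pairwise comparison is shown above. For large n, the divide-and-conquer algorithm (sort by x, recurse on halves, check the dividing strip) achieves O(n log n).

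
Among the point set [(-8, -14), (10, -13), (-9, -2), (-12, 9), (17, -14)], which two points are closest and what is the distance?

Computing all pairwise distances among 5 points:

d((-8, -14), (10, -13)) = 18.0278
d((-8, -14), (-9, -2)) = 12.0416
d((-8, -14), (-12, 9)) = 23.3452
d((-8, -14), (17, -14)) = 25.0
d((10, -13), (-9, -2)) = 21.9545
d((10, -13), (-12, 9)) = 31.1127
d((10, -13), (17, -14)) = 7.0711 <-- minimum
d((-9, -2), (-12, 9)) = 11.4018
d((-9, -2), (17, -14)) = 28.6356
d((-12, 9), (17, -14)) = 37.0135

Closest pair: (10, -13) and (17, -14) with distance 7.0711

The closest pair is (10, -13) and (17, -14) with Euclidean distance 7.0711. For 5 points, brute-force pairwise comparison is shown above. For large n, the divide-and-conquer algorithm (sort by x, recurse on halves, check the dividing strip) achieves O(n log n).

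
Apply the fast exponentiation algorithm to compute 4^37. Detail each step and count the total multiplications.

Computing 4^37 by squaring (build up from 4^1; each line after the first costs one multiplication):

4^1 = 4
4^2 = (4^1)^2 = 4^2 = 16
4^4 = (4^2)^2 = 16^2 = 256
4^8 = (4^4)^2 = 256^2 = 65536
4^9 = 4 * 4^8 = 4 * 65536 = 262144
4^18 = (4^9)^2 = 262144^2 = 68719476736
4^36 = (4^18)^2 = 68719476736^2 = 4722366482869645213696
4^37 = 4 * 4^36 = 4 * 4722366482869645213696 = 18889465931478580854784

Result: 18889465931478580854784
Multiplications needed: 7 (7 lines after 4^1)

4^37 = 18889465931478580854784. Using exponentiation by squaring, this requires 7 multiplications. The key idea: if the exponent is even, square the half-power; if odd, multiply by the base once.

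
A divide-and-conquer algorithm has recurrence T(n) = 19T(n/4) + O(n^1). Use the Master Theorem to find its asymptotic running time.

Master Theorem for T(n) = 19T(n/4) + O(n^1):

a = 19, b = 4, c = 1
log_b(a) = log_4(19) = 2.1240

Case 1: c = 1 < log_4(19) = 2.1240
T(n) = O(n^(log_4 19))

For T(n) = 19T(n/4) + O(n^1): log_4(19) = 2.1240. This is Case 1 of the Master Theorem (c < log_b(a), work dominated by leaves), giving O(n^(log_4 19)).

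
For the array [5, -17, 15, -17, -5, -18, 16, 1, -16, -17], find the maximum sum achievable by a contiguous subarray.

Using Kadane's algorithm on [5, -17, 15, -17, -5, -18, 16, 1, -16, -17]:

Scanning through the array:
Position 1 (value -17): max_ending_here = -12, max_so_far = 5
Position 2 (value 15): max_ending_here = 15, max_so_far = 15
Position 3 (value -17): max_ending_here = -2, max_so_far = 15
Position 4 (value -5): max_ending_here = -5, max_so_far = 15
Position 5 (value -18): max_ending_here = -18, max_so_far = 15
Position 6 (value 16): max_ending_here = 16, max_so_far = 16
Position 7 (value 1): max_ending_here = 17, max_so_far = 17
Position 8 (value -16): max_ending_here = 1, max_so_far = 17
Position 9 (value -17): max_ending_here = -16, max_so_far = 17

Maximum subarray: [16, 1]
Maximum sum: 17

The maximum subarray is [16, 1] with sum 17. This subarray runs from index 6 to index 7.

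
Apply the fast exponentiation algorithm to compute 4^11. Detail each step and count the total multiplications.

Computing 4^11 by squaring (build up from 4^1; each line after the first costs one multiplication):

4^1 = 4
4^2 = (4^1)^2 = 4^2 = 16
4^4 = (4^2)^2 = 16^2 = 256
4^5 = 4 * 4^4 = 4 * 256 = 1024
4^10 = (4^5)^2 = 1024^2 = 1048576
4^11 = 4 * 4^10 = 4 * 1048576 = 4194304

Result: 4194304
Multiplications needed: 5 (5 lines after 4^1)

4^11 = 4194304. Using exponentiation by squaring, this requires 5 multiplications. The key idea: if the exponent is even, square the half-power; if odd, multiply by the base once.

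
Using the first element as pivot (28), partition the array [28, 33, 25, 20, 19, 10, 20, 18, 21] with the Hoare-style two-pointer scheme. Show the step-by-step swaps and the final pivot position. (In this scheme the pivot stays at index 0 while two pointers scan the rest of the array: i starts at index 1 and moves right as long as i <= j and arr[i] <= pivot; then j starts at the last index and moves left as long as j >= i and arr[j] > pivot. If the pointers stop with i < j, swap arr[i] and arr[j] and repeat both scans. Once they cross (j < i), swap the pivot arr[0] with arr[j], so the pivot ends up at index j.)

Hoare-style two-pointer partition with pivot = 28:

Initial array: [28, 33, 25, 20, 19, 10, 20, 18, 21]

Pointers start at i = 1, j = 8.
i stops at index 1 (arr[1]=33 > 28), j stops at index 8 (arr[8]=21 <= 28): swap arr[1] and arr[8], array becomes [28, 21, 25, 20, 19, 10, 20, 18, 33]
i ends at 8, j ends at 7: the pointers have crossed (j < i), so scanning stops.

Swap pivot arr[0] with arr[7] to place pivot at position 7: [18, 21, 25, 20, 19, 10, 20, 28, 33]
Pivot position: 7

After partitioning with pivot 28, the array becomes [18, 21, 25, 20, 19, 10, 20, 28, 33]. The pivot is placed at index 7. All elements to the left of the pivot are <= 28, and all elements to the right are > 28.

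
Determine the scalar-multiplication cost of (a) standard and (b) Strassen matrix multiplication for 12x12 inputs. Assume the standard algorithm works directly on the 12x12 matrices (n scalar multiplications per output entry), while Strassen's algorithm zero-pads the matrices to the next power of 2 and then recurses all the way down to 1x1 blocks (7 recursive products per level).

Matrix multiplication for 12x12 matrices:

Strassen's algorithm requires power-of-2 dimensions. Pad 12x12 to 16x16 (next power of 2).

Standard algorithm: 12^3 = 1728 multiplications
Strassen's algorithm: 7^(log2(16)) = 7^4 = 2401 multiplications
Difference: 1728 - 2401 = -673 (Strassen uses MORE here due to padding overhead — for small or just-over-power-of-2 n, padding can outweigh the per-level savings)

Standard: 1728 multiplications (12^3). Strassen: 2401 multiplications (7^4, after padding to 16x16). Strassen reduces 8 recursive multiplications to 7 at each level.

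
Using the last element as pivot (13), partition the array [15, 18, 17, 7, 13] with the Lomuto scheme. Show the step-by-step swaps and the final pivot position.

Lomuto partition with pivot = 13:

Initial array: [15, 18, 17, 7, 13]

arr[0]=15 > 13: no swap
arr[1]=18 > 13: no swap
arr[2]=17 > 13: no swap
arr[3]=7 <= 13: swap with position 0, array becomes [7, 18, 17, 15, 13]

Place pivot at position 1: [7, 13, 17, 15, 18]
Pivot position: 1

After partitioning with pivot 13, the array becomes [7, 13, 17, 15, 18]. The pivot is placed at index 1. All elements to the left of the pivot are <= 13, and all elements to the right are > 13.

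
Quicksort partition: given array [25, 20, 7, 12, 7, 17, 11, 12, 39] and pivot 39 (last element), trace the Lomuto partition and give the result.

Lomuto partition with pivot = 39:

Initial array: [25, 20, 7, 12, 7, 17, 11, 12, 39]

arr[0]=25 <= 39: swap with position 0, array becomes [25, 20, 7, 12, 7, 17, 11, 12, 39]
arr[1]=20 <= 39: swap with position 1, array becomes [25, 20, 7, 12, 7, 17, 11, 12, 39]
arr[2]=7 <= 39: swap with position 2, array becomes [25, 20, 7, 12, 7, 17, 11, 12, 39]
arr[3]=12 <= 39: swap with position 3, array becomes [25, 20, 7, 12, 7, 17, 11, 12, 39]
arr[4]=7 <= 39: swap with position 4, array becomes [25, 20, 7, 12, 7, 17, 11, 12, 39]
arr[5]=17 <= 39: swap with position 5, array becomes [25, 20, 7, 12, 7, 17, 11, 12, 39]
arr[6]=11 <= 39: swap with position 6, array becomes [25, 20, 7, 12, 7, 17, 11, 12, 39]
arr[7]=12 <= 39: swap with position 7, array becomes [25, 20, 7, 12, 7, 17, 11, 12, 39]

Place pivot at position 8: [25, 20, 7, 12, 7, 17, 11, 12, 39]
Pivot position: 8

After partitioning with pivot 39, the array becomes [25, 20, 7, 12, 7, 17, 11, 12, 39]. The pivot is placed at index 8. All elements to the left of the pivot are <= 39, and all elements to the right are > 39.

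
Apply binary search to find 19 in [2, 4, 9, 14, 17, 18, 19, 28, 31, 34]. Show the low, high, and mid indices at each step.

Binary search for 19 in [2, 4, 9, 14, 17, 18, 19, 28, 31, 34]:

lo=0, hi=9, mid=4, arr[mid]=17 -> 17 < 19, search right half
lo=5, hi=9, mid=7, arr[mid]=28 -> 28 > 19, search left half
lo=5, hi=6, mid=5, arr[mid]=18 -> 18 < 19, search right half
lo=6, hi=6, mid=6, arr[mid]=19 -> Found target at index 6!

Binary search finds 19 at index 6 after 4 comparisons. The search repeatedly halves the search space by comparing with the middle element.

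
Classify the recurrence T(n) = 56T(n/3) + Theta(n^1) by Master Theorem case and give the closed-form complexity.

Master Theorem for T(n) = 56T(n/3) + O(n^1):

a = 56, b = 3, c = 1
log_b(a) = log_3(56) = 3.6640

Case 1: c = 1 < log_3(56) = 3.6640
T(n) = O(n^(log_3 56))

For T(n) = 56T(n/3) + O(n^1): log_3(56) = 3.6640. This is Case 1 of the Master Theorem (c < log_b(a), work dominated by leaves), giving O(n^(log_3 56)).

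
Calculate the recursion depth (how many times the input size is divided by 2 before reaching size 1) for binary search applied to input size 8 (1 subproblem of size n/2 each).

For divide and conquer with division factor 2:

Problem sizes at each level:
Level 0: 8
Level 1: 4
Level 2: 2
Level 3: 1

The root is level 0 and the size-1 base case is level 3 (the tree spans levels 0 through 3, i.e. 4 levels counting the root), so the depth is the number of divisions: log_2(8) = 3

The recursion tree depth is log_2(8) = 3. At each level, the problem size is divided by 2, so it takes 3 divisions to reduce to a base case of size 1. The algorithm makes 1 recursive call at each level.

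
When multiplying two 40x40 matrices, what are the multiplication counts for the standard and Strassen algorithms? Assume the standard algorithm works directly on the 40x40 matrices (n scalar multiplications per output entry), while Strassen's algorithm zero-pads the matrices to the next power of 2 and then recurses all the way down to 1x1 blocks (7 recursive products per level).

Matrix multiplication for 40x40 matrices:

Strassen's algorithm requires power-of-2 dimensions. Pad 40x40 to 64x64 (next power of 2).

Standard algorithm: 40^3 = 64000 multiplications
Strassen's algorithm: 7^(log2(64)) = 7^6 = 117649 multiplications
Difference: 64000 - 117649 = -53649 (Strassen uses MORE here due to padding overhead — for small or just-over-power-of-2 n, padding can outweigh the per-level savings)

Standard: 64000 multiplications (40^3). Strassen: 117649 multiplications (7^6, after padding to 64x64). Strassen reduces 8 recursive multiplications to 7 at each level.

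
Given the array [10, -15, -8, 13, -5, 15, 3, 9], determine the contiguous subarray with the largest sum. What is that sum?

Using Kadane's algorithm on [10, -15, -8, 13, -5, 15, 3, 9]:

Scanning through the array:
Position 1 (value -15): max_ending_here = -5, max_so_far = 10
Position 2 (value -8): max_ending_here = -8, max_so_far = 10
Position 3 (value 13): max_ending_here = 13, max_so_far = 13
Position 4 (value -5): max_ending_here = 8, max_so_far = 13
Position 5 (value 15): max_ending_here = 23, max_so_far = 23
Position 6 (value 3): max_ending_here = 26, max_so_far = 26
Position 7 (value 9): max_ending_here = 35, max_so_far = 35

Maximum subarray: [13, -5, 15, 3, 9]
Maximum sum: 35

The maximum subarray is [13, -5, 15, 3, 9] with sum 35. This subarray runs from index 3 to index 7.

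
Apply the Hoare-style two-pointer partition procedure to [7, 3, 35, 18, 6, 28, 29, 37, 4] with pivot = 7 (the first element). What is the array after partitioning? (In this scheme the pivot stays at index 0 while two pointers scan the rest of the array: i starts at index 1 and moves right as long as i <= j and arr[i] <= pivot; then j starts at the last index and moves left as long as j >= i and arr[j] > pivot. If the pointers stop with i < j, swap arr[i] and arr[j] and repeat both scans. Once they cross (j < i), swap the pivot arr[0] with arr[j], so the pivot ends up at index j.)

Hoare-style two-pointer partition with pivot = 7:

Initial array: [7, 3, 35, 18, 6, 28, 29, 37, 4]

Pointers start at i = 1, j = 8.
i stops at index 2 (arr[2]=35 > 7), j stops at index 8 (arr[8]=4 <= 7): swap arr[2] and arr[8], array becomes [7, 3, 4, 18, 6, 28, 29, 37, 35]
i stops at index 3 (arr[3]=18 > 7), j stops at index 4 (arr[4]=6 <= 7): swap arr[3] and arr[4], array becomes [7, 3, 4, 6, 18, 28, 29, 37, 35]
i ends at 4, j ends at 3: the pointers have crossed (j < i), so scanning stops.

Swap pivot arr[0] with arr[3] to place pivot at position 3: [6, 3, 4, 7, 18, 28, 29, 37, 35]
Pivot position: 3

After partitioning with pivot 7, the array becomes [6, 3, 4, 7, 18, 28, 29, 37, 35]. The pivot is placed at index 3. All elements to the left of the pivot are <= 7, and all elements to the right are > 7.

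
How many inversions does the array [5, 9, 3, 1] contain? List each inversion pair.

Finding inversions in [5, 9, 3, 1]:

(0, 2): arr[0]=5 > arr[2]=3
(0, 3): arr[0]=5 > arr[3]=1
(1, 2): arr[1]=9 > arr[2]=3
(1, 3): arr[1]=9 > arr[3]=1
(2, 3): arr[2]=3 > arr[3]=1

Total inversions: 5

The array has 5 inversion(s): (0,2), (0,3), (1,2), (1,3), (2,3). Each pair (i,j) satisfies i < j and arr[i] > arr[j].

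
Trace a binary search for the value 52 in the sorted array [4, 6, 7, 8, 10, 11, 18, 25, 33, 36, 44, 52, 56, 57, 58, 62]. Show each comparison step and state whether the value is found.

Binary search for 52 in [4, 6, 7, 8, 10, 11, 18, 25, 33, 36, 44, 52, 56, 57, 58, 62]:

lo=0, hi=15, mid=7, arr[mid]=25 -> 25 < 52, search right half
lo=8, hi=15, mid=11, arr[mid]=52 -> Found target at index 11!

Binary search finds 52 at index 11 after 2 comparisons. The search repeatedly halves the search space by comparing with the middle element.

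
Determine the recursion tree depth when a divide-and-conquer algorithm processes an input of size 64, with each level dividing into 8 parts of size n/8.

For divide and conquer with division factor 8:

Problem sizes at each level:
Level 0: 64
Level 1: 8
Level 2: 1

The root is level 0 and the size-1 base case is level 2 (the tree spans levels 0 through 2, i.e. 3 levels counting the root), so the depth is the number of divisions: log_8(64) = 2

The recursion tree depth is log_8(64) = 2. At each level, the problem size is divided by 8, so it takes 2 divisions to reduce to a base case of size 1. The algorithm makes 8 recursive calls at each level.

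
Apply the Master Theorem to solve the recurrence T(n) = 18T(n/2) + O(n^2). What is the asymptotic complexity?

Master Theorem for T(n) = 18T(n/2) + O(n^2):

a = 18, b = 2, c = 2
log_b(a) = log_2(18) = 4.1699

Case 1: c = 2 < log_2(18) = 4.1699
T(n) = O(n^(log_2 18))

For T(n) = 18T(n/2) + O(n^2): log_2(18) = 4.1699. This is Case 1 of the Master Theorem (c < log_b(a), work dominated by leaves), giving O(n^(log_2 18)).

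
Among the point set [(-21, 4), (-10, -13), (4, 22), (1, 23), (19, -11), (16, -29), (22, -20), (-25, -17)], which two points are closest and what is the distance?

Computing all pairwise distances among 8 points:

d((-21, 4), (-10, -13)) = 20.2485
d((-21, 4), (4, 22)) = 30.8058
d((-21, 4), (1, 23)) = 29.0689
d((-21, 4), (19, -11)) = 42.72
d((-21, 4), (16, -29)) = 49.5782
d((-21, 4), (22, -20)) = 49.2443
d((-21, 4), (-25, -17)) = 21.3776
d((-10, -13), (4, 22)) = 37.6962
d((-10, -13), (1, 23)) = 37.6431
d((-10, -13), (19, -11)) = 29.0689
d((-10, -13), (16, -29)) = 30.5287
d((-10, -13), (22, -20)) = 32.7567
d((-10, -13), (-25, -17)) = 15.5242
d((4, 22), (1, 23)) = 3.1623 <-- minimum
d((4, 22), (19, -11)) = 36.2491
d((4, 22), (16, -29)) = 52.3927
d((4, 22), (22, -20)) = 45.6946
d((4, 22), (-25, -17)) = 48.6004
d((1, 23), (19, -11)) = 38.4708
d((1, 23), (16, -29)) = 54.1202
d((1, 23), (22, -20)) = 47.8539
d((1, 23), (-25, -17)) = 47.7074
d((19, -11), (16, -29)) = 18.2483
d((19, -11), (22, -20)) = 9.4868
d((19, -11), (-25, -17)) = 44.4072
d((16, -29), (22, -20)) = 10.8167
d((16, -29), (-25, -17)) = 42.72
d((22, -20), (-25, -17)) = 47.0956

Closest pair: (4, 22) and (1, 23) with distance 3.1623

The closest pair is (4, 22) and (1, 23) with Euclidean distance 3.1623. For 8 points, brute-force pairwise comparison is shown above. For large n, the divide-and-conquer algorithm (sort by x, recurse on halves, check the dividing strip) achieves O(n log n).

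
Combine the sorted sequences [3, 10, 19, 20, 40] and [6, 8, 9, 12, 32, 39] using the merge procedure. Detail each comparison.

Merging process:

Compare 3 vs 6: take 3 from left. Merged: [3]
Compare 10 vs 6: take 6 from right. Merged: [3, 6]
Compare 10 vs 8: take 8 from right. Merged: [3, 6, 8]
Compare 10 vs 9: take 9 from right. Merged: [3, 6, 8, 9]
Compare 10 vs 12: take 10 from left. Merged: [3, 6, 8, 9, 10]
Compare 19 vs 12: take 12 from right. Merged: [3, 6, 8, 9, 10, 12]
Compare 19 vs 32: take 19 from left. Merged: [3, 6, 8, 9, 10, 12, 19]
Compare 20 vs 32: take 20 from left. Merged: [3, 6, 8, 9, 10, 12, 19, 20]
Compare 40 vs 32: take 32 from right. Merged: [3, 6, 8, 9, 10, 12, 19, 20, 32]
Compare 40 vs 39: take 39 from right. Merged: [3, 6, 8, 9, 10, 12, 19, 20, 32, 39]
Append remaining from left: [40]. Merged: [3, 6, 8, 9, 10, 12, 19, 20, 32, 39, 40]

Final merged array: [3, 6, 8, 9, 10, 12, 19, 20, 32, 39, 40]
Total comparisons: 10

The merged array is [3, 6, 8, 9, 10, 12, 19, 20, 32, 39, 40], requiring 10 comparisons. The merge step runs in O(n) time where n is the total number of elements.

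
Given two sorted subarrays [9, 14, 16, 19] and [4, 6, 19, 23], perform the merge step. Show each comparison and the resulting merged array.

Merging process:

Compare 9 vs 4: take 4 from right. Merged: [4]
Compare 9 vs 6: take 6 from right. Merged: [4, 6]
Compare 9 vs 19: take 9 from left. Merged: [4, 6, 9]
Compare 14 vs 19: take 14 from left. Merged: [4, 6, 9, 14]
Compare 16 vs 19: take 16 from left. Merged: [4, 6, 9, 14, 16]
Compare 19 vs 19: take 19 from left. Merged: [4, 6, 9, 14, 16, 19]
Append remaining from right: [19, 23]. Merged: [4, 6, 9, 14, 16, 19, 19, 23]

Final merged array: [4, 6, 9, 14, 16, 19, 19, 23]
Total comparisons: 6

The merged array is [4, 6, 9, 14, 16, 19, 19, 23], requiring 6 comparisons. The merge step runs in O(n) time where n is the total number of elements.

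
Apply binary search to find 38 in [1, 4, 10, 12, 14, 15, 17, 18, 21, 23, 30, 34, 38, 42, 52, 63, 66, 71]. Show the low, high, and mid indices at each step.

Binary search for 38 in [1, 4, 10, 12, 14, 15, 17, 18, 21, 23, 30, 34, 38, 42, 52, 63, 66, 71]:

lo=0, hi=17, mid=8, arr[mid]=21 -> 21 < 38, search right half
lo=9, hi=17, mid=13, arr[mid]=42 -> 42 > 38, search left half
lo=9, hi=12, mid=10, arr[mid]=30 -> 30 < 38, search right half
lo=11, hi=12, mid=11, arr[mid]=34 -> 34 < 38, search right half
lo=12, hi=12, mid=12, arr[mid]=38 -> Found target at index 12!

Binary search finds 38 at index 12 after 5 comparisons. The search repeatedly halves the search space by comparing with the middle element.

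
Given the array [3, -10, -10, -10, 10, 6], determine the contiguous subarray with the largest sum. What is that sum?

Using Kadane's algorithm on [3, -10, -10, -10, 10, 6]:

Scanning through the array:
Position 1 (value -10): max_ending_here = -7, max_so_far = 3
Position 2 (value -10): max_ending_here = -10, max_so_far = 3
Position 3 (value -10): max_ending_here = -10, max_so_far = 3
Position 4 (value 10): max_ending_here = 10, max_so_far = 10
Position 5 (value 6): max_ending_here = 16, max_so_far = 16

Maximum subarray: [10, 6]
Maximum sum: 16

The maximum subarray is [10, 6] with sum 16. This subarray runs from index 4 to index 5.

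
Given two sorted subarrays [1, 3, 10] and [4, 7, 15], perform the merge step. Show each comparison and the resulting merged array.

Merging process:

Compare 1 vs 4: take 1 from left. Merged: [1]
Compare 3 vs 4: take 3 from left. Merged: [1, 3]
Compare 10 vs 4: take 4 from right. Merged: [1, 3, 4]
Compare 10 vs 7: take 7 from right. Merged: [1, 3, 4, 7]
Compare 10 vs 15: take 10 from left. Merged: [1, 3, 4, 7, 10]
Append remaining from right: [15]. Merged: [1, 3, 4, 7, 10, 15]

Final merged array: [1, 3, 4, 7, 10, 15]
Total comparisons: 5

The merged array is [1, 3, 4, 7, 10, 15], requiring 5 comparisons. The merge step runs in O(n) time where n is the total number of elements.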